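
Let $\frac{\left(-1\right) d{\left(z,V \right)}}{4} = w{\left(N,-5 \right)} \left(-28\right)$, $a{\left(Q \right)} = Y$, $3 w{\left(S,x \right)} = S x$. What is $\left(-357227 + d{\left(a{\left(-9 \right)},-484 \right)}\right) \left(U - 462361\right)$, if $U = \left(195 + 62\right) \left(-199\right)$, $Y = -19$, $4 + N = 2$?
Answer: $183245785248$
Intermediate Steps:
$N = -2$ ($N = -4 + 2 = -2$)
$w{\left(S,x \right)} = \frac{S x}{3}$
$a{\left(Q \right)} = -19$
$U = -51143$ ($U = 257 \left(-199\right) = -51143$)
$d{\left(z,V \right)} = \frac{1120}{3}$ ($d{\left(z,V \right)} = - 4 \cdot \frac{1}{3} \left(-2\right) \left(-5\right) \left(-28\right) = - 4 \cdot \frac{10}{3} \left(-28\right) = \left(-4\right) \left(- \frac{280}{3}\right) = \frac{1120}{3}$)
$\left(-357227 + d{\left(a{\left(-9 \right)},-484 \right)}\right) \left(U - 462361\right) = \left(-357227 + \frac{1120}{3}\right) \left(-51143 - 462361\right) = \left(- \frac{1070561}{3}\right) \left(-513504\right) = 183245785248$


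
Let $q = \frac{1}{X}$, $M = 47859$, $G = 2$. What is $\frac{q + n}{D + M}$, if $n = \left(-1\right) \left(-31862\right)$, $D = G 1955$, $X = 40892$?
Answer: $\frac{1302900905}{2116937948} \approx 0.61547$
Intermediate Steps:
$D = 3910$ ($D = 2 \cdot 1955 = 3910$)
$n = 31862$
$q = \frac{1}{40892} \approx 2.4455 \cdot 10^{-5}$
$\frac{q + n}{D + M} = \frac{\frac{1}{40892} + 31862}{3910 + 47859} = \frac{1302900905}{40892 \cdot 51769} = \frac{1302900905}{40892} \cdot \frac{1}{51769} = \frac{1302900905}{2116937948}$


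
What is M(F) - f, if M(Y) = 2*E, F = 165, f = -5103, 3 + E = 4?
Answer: 5105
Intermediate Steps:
E = 1 (E = -3 + 4 = 1)
M(Y) = 2 (M(Y) = 2*1 = 2)
M(F) - f = 2 - 1*(-5103) = 2 + 5103 = 5105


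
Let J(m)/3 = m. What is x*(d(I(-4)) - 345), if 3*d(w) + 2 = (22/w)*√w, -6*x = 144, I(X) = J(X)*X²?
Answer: 8296 + 22*I*√3/3 ≈ 8296.0 + 12.702*I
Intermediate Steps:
J(m) = 3*m
I(X) = 3*X³ (I(X) = (3*X)*X² = 3*X³)
x = -24 (x = -⅙*144 = -24)
d(w) = -⅔ + 22/(3*√w) (d(w) = -⅔ + ((22/w)*√w)/3 = -⅔ + (22/√w)/3 = -⅔ + 22/(3*√w))
x*(d(I(-4)) - 345) = -24*((-⅔ + 22/(3*√(3*(-4)³))) - 345) = -24*((-⅔ + 22/(3*√(3*(-64)))) - 345) = -24*((-⅔ + 22/(3*√(-192))) - 345) = -24*((-⅔ + 22*(-I*√3/24)/3) - 345) = -24*((-⅔ - 11*I*√3/36) - 345) = -24*(-1037/3 - 11*I*√3/36) = 8296 + 22*I*√3/3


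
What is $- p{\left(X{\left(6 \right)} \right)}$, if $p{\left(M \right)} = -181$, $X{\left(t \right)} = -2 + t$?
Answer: $181$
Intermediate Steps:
$- p{\left(X{\left(6 \right)} \right)} = \left(-1\right) \left(-181\right) = 181$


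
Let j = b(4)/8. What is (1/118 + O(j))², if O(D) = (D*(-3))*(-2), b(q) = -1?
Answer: 30625/55696 ≈ 0.54986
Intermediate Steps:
j = -⅛ (j = -1/8 = -1*⅛ = -⅛ ≈ -0.12500)
O(D) = 6*D (O(D) = -3*D*(-2) = 6*D)
(1/118 + O(j))² = (1/118 + 6*(-⅛))² = (1/118 - ¾)² = (-175/236)² = 30625/55696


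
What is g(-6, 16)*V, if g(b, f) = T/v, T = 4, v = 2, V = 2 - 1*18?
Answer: -32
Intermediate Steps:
V = -16 (V = 2 - 18 = -16)
g(b, f) = 2 (g(b, f) = 4/2 = 4*(½) = 2)
g(-6, 16)*V = 2*(-16) = -32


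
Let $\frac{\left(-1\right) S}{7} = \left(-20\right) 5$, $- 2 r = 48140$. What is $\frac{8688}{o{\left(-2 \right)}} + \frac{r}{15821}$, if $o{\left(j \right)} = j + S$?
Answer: $\frac{60325994}{5521529} \approx 10.926$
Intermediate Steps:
$r = -24070$ ($r = \left(- \frac{1}{2}\right) 48140 = -24070$)
$S = 700$ ($S = - 7 \left(\left(-20\right) 5\right) = \left(-7\right) \left(-100\right) = 700$)
$o{\left(j \right)} = 700 + j$ ($o{\left(j \right)} = j + 700 = 700 + j$)
$\frac{8688}{o{\left(-2 \right)}} + \frac{r}{15821} = \frac{8688}{700 - 2} - \frac{24070}{15821} = \frac{8688}{698} - \frac{24070}{15821} = 8688 \cdot \frac{1}{698} - \frac{24070}{15821} = \frac{4344}{349} - \frac{24070}{15821} = \frac{60325994}{5521529}$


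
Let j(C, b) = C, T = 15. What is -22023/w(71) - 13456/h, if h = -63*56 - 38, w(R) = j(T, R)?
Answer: -13055363/8915 ≈ -1464.4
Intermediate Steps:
w(R) = 15
h = -3566 (h = -3528 - 38 = -3566)
-22023/w(71) - 13456/h = -22023/15 - 13456/(-3566) = -22023*1/15 - 13456*(-1/3566) = -7341/5 + 6728/1783 = -13055363/8915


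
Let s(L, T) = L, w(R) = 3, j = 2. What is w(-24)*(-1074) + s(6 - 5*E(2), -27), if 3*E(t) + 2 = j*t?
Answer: -9658/3 ≈ -3219.3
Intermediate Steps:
E(t) = -2/3 + 2*t/3 (E(t) = -2/3 + (2*t)/3 = -2/3 + 2*t/3)
w(-24)*(-1074) + s(6 - 5*E(2), -27) = 3*(-1074) + (6 - 5*(-2/3 + (2/3)*2)) = -3222 + (6 - 5*(-2/3 + 4/3)) = -3222 + (6 - 5*2/3) = -3222 + (6 - 10/3) = -3222 + 8/3 = -9658/3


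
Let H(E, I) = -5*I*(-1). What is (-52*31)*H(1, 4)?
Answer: -32240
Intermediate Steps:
H(E, I) = 5*I
(-52*31)*H(1, 4) = (-52*31)*(5*4) = -1612*20 = -32240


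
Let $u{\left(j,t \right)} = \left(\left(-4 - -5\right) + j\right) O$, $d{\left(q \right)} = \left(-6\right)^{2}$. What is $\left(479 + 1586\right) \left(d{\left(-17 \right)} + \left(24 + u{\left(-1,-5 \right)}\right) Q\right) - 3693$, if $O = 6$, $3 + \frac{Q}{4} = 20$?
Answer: $3440727$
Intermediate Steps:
$Q = 68$ ($Q = -12 + 4 \cdot 20 = -12 + 80 = 68$)
$d{\left(q \right)} = 36$
$u{\left(j,t \right)} = 6 + 6 j$ ($u{\left(j,t \right)} = \left(\left(-4 - -5\right) + j\right) 6 = \left(\left(-4 + 5\right) + j\right) 6 = \left(1 + j\right) 6 = 6 + 6 j$)
$\left(479 + 1586\right) \left(d{\left(-17 \right)} + \left(24 + u{\left(-1,-5 \right)}\right) Q\right) - 3693 = \left(479 + 1586\right) \left(36 + \left(24 + \left(6 + 6 \left(-1\right)\right)\right) 68\right) - 3693 = 2065 \left(36 + \left(24 + \left(6 - 6\right)\right) 68\right) - 3693 = 2065 \left(36 + \left(24 + 0\right) 68\right) - 3693 = 2065 \left(36 + 24 \cdot 68\right) - 3693 = 2065 \left(36 + 1632\right) - 3693 = 2065 \cdot 1668 - 3693 = 3444420 - 3693 = 3440727$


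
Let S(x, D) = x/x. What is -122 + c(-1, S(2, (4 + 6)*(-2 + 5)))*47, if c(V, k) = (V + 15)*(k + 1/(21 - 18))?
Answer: 2266/3 ≈ 755.33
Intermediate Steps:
S(x, D) = 1
c(V, k) = (15 + V)*(⅓ + k) (c(V, k) = (15 + V)*(k + 1/3) = (15 + V)*(k + ⅓) = (15 + V)*(⅓ + k))
-122 + c(-1, S(2, (4 + 6)*(-2 + 5)))*47 = -122 + (5 + 15*1 + (⅓)*(-1) - 1*1)*47 = -122 + (5 + 15 - ⅓ - 1)*47 = -122 + (56/3)*47 = -122 + 2632/3 = 2266/3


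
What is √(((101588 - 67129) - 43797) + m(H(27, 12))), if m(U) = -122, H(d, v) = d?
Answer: 2*I*√2365 ≈ 97.263*I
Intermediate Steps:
√(((101588 - 67129) - 43797) + m(H(27, 12))) = √(((101588 - 67129) - 43797) - 122) = √((34459 - 43797) - 122) = √(-9338 - 122) = √(-9460) = 2*I*√2365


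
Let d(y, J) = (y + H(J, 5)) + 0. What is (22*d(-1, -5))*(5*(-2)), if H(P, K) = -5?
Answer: 1320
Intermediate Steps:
d(y, J) = -5 + y (d(y, J) = (y - 5) + 0 = (-5 + y) + 0 = -5 + y)
(22*d(-1, -5))*(5*(-2)) = (22*(-5 - 1))*(5*(-2)) = (22*(-6))*(-10) = -132*(-10) = 1320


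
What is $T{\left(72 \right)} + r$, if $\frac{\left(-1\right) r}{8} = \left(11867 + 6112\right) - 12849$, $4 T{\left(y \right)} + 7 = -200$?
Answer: $- \frac{164367}{4} \approx -41092.0$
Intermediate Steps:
$T{\left(y \right)} = - \frac{207}{4}$ ($T{\left(y \right)} = - \frac{7}{4} + \frac{1}{4} \left(-200\right) = - \frac{7}{4} - 50 = - \frac{207}{4}$)
$r = -41040$ ($r = - 8 \left(\left(11867 + 6112\right) - 12849\right) = - 8 \left(17979 - 12849\right) = \left(-8\right) 5130 = -41040$)
$T{\left(72 \right)} + r = - \frac{207}{4} - 41040 = - \frac{164367}{4}$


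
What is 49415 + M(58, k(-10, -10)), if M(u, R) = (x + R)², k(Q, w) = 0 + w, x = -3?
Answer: 49584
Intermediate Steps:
k(Q, w) = w
M(u, R) = (-3 + R)²
49415 + M(58, k(-10, -10)) = 49415 + (-3 - 10)² = 49415 + (-13)² = 49415 + 169 = 49584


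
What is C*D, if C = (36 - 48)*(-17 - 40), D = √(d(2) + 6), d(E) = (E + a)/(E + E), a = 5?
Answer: 342*√31 ≈ 1904.2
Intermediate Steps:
d(E) = (5 + E)/(2*E) (d(E) = (E + 5)/(E + E) = (5 + E)/((2*E)) = (5 + E)*(1/(2*E)) = (5 + E)/(2*E))
D = √31/2 (D = √((½)*(5 + 2)/2 + 6) = √((½)*(½)*7 + 6) = √(7/4 + 6) = √(31/4) = √31/2 ≈ 2.7839)
C = 684 (C = -12*(-57) = 684)
C*D = 684*(√31/2) = 342*√31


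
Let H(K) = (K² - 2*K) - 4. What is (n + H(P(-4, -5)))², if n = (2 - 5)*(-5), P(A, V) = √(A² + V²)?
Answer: 2868 - 208*√41 ≈ 1536.2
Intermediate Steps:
H(K) = -4 + K² - 2*K
n = 15 (n = -3*(-5) = 15)
(n + H(P(-4, -5)))² = (15 + (-4 + (√((-4)² + (-5)²))² - 2*√((-4)² + (-5)²)))² = (15 + (-4 + (√(16 + 25))² - 2*√(16 + 25)))² = (15 + (-4 + (√41)² - 2*√41))² = (15 + (-4 + 41 - 2*√41))² = (15 + (37 - 2*√41))² = (52 - 2*√41)²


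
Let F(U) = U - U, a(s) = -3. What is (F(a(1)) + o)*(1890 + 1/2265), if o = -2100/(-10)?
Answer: 59931914/151 ≈ 3.9690e+5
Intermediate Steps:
F(U) = 0
o = 210 (o = -2100*(-⅒) = 210)
(F(a(1)) + o)*(1890 + 1/2265) = (0 + 210)*(1890 + 1/2265) = 210*(1890 + 1/2265) = 210*(4280851/2265) = 59931914/151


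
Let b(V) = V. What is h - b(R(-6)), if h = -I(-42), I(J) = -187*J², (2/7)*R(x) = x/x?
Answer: 659729/2 ≈ 3.2986e+5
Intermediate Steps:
R(x) = 7/2 (R(x) = 7*(x/x)/2 = (7/2)*1 = 7/2)
h = 329868 (h = -(-187)*(-42)² = -(-187)*1764 = -1*(-329868) = 329868)
h - b(R(-6)) = 329868 - 1*7/2 = 329868 - 7/2 = 659729/2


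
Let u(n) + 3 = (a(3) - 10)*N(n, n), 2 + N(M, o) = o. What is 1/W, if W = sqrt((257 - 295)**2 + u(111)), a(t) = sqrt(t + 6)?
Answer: sqrt(678)/678 ≈ 0.038405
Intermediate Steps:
N(M, o) = -2 + o
a(t) = sqrt(6 + t)
u(n) = 11 - 7*n (u(n) = -3 + (sqrt(6 + 3) - 10)*(-2 + n) = -3 + (sqrt(9) - 10)*(-2 + n) = -3 + (3 - 10)*(-2 + n) = -3 - 7*(-2 + n) = -3 + (14 - 7*n) = 11 - 7*n)
W = sqrt(678) (W = sqrt((257 - 295)**2 + (11 - 7*111)) = sqrt((-38)**2 + (11 - 777)) = sqrt(1444 - 766) = sqrt(678) ≈ 26.038)
1/W = 1/(sqrt(678)) = sqrt(678)/678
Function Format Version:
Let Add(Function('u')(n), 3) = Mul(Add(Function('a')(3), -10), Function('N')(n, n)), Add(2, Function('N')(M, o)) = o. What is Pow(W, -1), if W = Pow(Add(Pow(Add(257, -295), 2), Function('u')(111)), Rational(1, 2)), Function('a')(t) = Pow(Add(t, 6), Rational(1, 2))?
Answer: Mul(Rational(1, 678), Pow(678, Rational(1, 2))) ≈ 0.038405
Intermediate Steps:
Function('N')(M, o) = Add(-2, o)
Function('a')(t) = Pow(Add(6, t), Rational(1, 2))
Function('u')(n) = Add(11, Mul(-7, n)) (Function('u')(n) = Add(-3, Mul(Add(Pow(Add(6, 3), Rational(1, 2)), -10), Add(-2, n))) = Add(-3, Mul(Add(Pow(9, Rational(1, 2)), -10), Add(-2, n))) = Add(-3, Mul(Add(3, -10), Add(-2, n))) = Add(-3, Mul(-7, Add(-2, n))) = Add(-3, Add(14, Mul(-7, n))) = Add(11, Mul(-7, n)))
W = Pow(678, Rational(1, 2)) (W = Pow(Add(Pow(Add(257, -295), 2), Add(11, Mul(-7, 111))), Rational(1, 2)) = Pow(Add(Pow(-38, 2), Add(11, -777)), Rational(1, 2)) = Pow(Add(1444, -766), Rational(1, 2)) = Pow(678, Rational(1, 2)) ≈ 26.038)
Pow(W, -1) = Pow(Pow(678, Rational(1, 2)), -1) = Mul(Rational(1, 678), Pow(678, Rational(1, 2)))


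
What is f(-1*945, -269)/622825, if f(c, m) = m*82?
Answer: -22058/622825 ≈ -0.035416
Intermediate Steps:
f(c, m) = 82*m
f(-1*945, -269)/622825 = (82*(-269))/622825 = -22058*1/622825 = -22058/622825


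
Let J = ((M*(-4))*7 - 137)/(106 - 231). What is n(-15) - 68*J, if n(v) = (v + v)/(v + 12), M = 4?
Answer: -15682/125 ≈ -125.46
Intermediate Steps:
J = 249/125 (J = ((4*(-4))*7 - 137)/(106 - 231) = (-16*7 - 137)/(-125) = (-112 - 137)*(-1/125) = -249*(-1/125) = 249/125 ≈ 1.9920)
n(v) = 2*v/(12 + v) (n(v) = (2*v)/(12 + v) = 2*v/(12 + v))
n(-15) - 68*J = 2*(-15)/(12 - 15) - 68*249/125 = 2*(-15)/(-3) - 16932/125 = 2*(-15)*(-⅓) - 16932/125 = 10 - 16932/125 = -15682/125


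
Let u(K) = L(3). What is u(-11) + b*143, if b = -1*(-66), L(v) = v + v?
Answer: 9444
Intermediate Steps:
L(v) = 2*v
u(K) = 6 (u(K) = 2*3 = 6)
b = 66
u(-11) + b*143 = 6 + 66*143 = 6 + 9438 = 9444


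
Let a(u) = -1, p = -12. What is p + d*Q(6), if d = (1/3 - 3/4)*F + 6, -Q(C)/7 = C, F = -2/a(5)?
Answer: -229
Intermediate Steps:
F = 2 (F = -2/(-1) = -2*(-1) = 2)
Q(C) = -7*C
d = 31/6 (d = (1/3 - 3/4)*2 + 6 = (1*(⅓) - 3*¼)*2 + 6 = (⅓ - ¾)*2 + 6 = -5/12*2 + 6 = -⅚ + 6 = 31/6 ≈ 5.1667)
p + d*Q(6) = -12 + 31*(-7*6)/6 = -12 + (31/6)*(-42) = -12 - 217 = -229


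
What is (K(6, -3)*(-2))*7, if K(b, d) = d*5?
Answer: 210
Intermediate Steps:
K(b, d) = 5*d
(K(6, -3)*(-2))*7 = ((5*(-3))*(-2))*7 = -15*(-2)*7 = 30*7 = 210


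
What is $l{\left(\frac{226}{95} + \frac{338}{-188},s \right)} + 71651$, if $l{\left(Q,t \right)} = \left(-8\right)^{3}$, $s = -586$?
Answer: $71139$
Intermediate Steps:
$l{\left(Q,t \right)} = -512$
$l{\left(\frac{226}{95} + \frac{338}{-188},s \right)} + 71651 = -512 + 71651 = 71139$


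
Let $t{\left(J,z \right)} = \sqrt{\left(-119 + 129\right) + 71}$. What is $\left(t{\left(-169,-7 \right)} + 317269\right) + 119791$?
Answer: $437069$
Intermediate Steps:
$t{\left(J,z \right)} = 9$ ($t{\left(J,z \right)} = \sqrt{10 + 71} = \sqrt{81} = 9$)
$\left(t{\left(-169,-7 \right)} + 317269\right) + 119791 = \left(9 + 317269\right) + 119791 = 317278 + 119791 = 437069$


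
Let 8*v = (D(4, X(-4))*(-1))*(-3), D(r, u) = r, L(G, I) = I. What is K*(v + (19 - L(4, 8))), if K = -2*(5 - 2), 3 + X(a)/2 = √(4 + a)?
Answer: -75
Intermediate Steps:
X(a) = -6 + 2*√(4 + a)
v = 3/2 (v = ((4*(-1))*(-3))/8 = (-4*(-3))/8 = (⅛)*12 = 3/2 ≈ 1.5000)
K = -6 (K = -2*3 = -6)
K*(v + (19 - L(4, 8))) = -6*(3/2 + (19 - 1*8)) = -6*(3/2 + (19 - 8)) = -6*(3/2 + 11) = -6*25/2 = -75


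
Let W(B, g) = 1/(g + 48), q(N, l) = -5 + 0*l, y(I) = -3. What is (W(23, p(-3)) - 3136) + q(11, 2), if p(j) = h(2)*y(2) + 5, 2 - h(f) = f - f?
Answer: -147626/47 ≈ -3141.0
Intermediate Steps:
q(N, l) = -5 (q(N, l) = -5 + 0 = -5)
h(f) = 2 (h(f) = 2 - (f - f) = 2 - 1*0 = 2 + 0 = 2)
p(j) = -1 (p(j) = 2*(-3) + 5 = -6 + 5 = -1)
W(B, g) = 1/(48 + g)
(W(23, p(-3)) - 3136) + q(11, 2) = (1/(48 - 1) - 3136) - 5 = (1/47 - 3136) - 5 = -147391/47 - 5 = -147626/47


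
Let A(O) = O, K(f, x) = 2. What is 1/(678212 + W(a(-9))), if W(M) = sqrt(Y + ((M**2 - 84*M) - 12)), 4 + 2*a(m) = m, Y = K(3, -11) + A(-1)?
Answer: 2712848/1839886065467 - 2*sqrt(2309)/1839886065467 ≈ 1.4744e-6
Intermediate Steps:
Y = 1 (Y = 2 - 1 = 1)
a(m) = -2 + m/2
W(M) = sqrt(-11 + M**2 - 84*M) (W(M) = sqrt(1 + ((M**2 - 84*M) - 12)) = sqrt(1 + (-12 + M**2 - 84*M)) = sqrt(-11 + M**2 - 84*M))
1/(678212 + W(a(-9))) = 1/(678212 + sqrt(-11 + (-2 + (1/2)*(-9))**2 - 84*(-2 + (1/2)*(-9)))) = 1/(678212 + sqrt(-11 + (-2 - 9/2)**2 - 84*(-2 - 9/2))) = 1/(678212 + sqrt(-11 + (-13/2)**2 - 84*(-13/2))) = 1/(678212 + sqrt(-11 + 169/4 + 546)) = 1/(678212 + sqrt(2309/4)) = 1/(678212 + sqrt(2309)/2)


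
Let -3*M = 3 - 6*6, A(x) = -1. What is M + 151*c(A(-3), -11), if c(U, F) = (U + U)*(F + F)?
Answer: 6655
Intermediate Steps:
c(U, F) = 4*F*U (c(U, F) = (2*U)*(2*F) = 4*F*U)
M = 11 (M = -(3 - 6*6)/3 = -(3 - 36)/3 = -1/3*(-33) = 11)
M + 151*c(A(-3), -11) = 11 + 151*(4*(-11)*(-1)) = 11 + 151*44 = 11 + 6644 = 6655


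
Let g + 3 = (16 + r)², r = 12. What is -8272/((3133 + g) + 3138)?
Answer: -2068/1763 ≈ -1.1730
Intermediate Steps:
g = 781 (g = -3 + (16 + 12)² = -3 + 28² = -3 + 784 = 781)
-8272/((3133 + g) + 3138) = -8272/((3133 + 781) + 3138) = -8272/(3914 + 3138) = -8272/7052 = -8272*1/7052 = -2068/1763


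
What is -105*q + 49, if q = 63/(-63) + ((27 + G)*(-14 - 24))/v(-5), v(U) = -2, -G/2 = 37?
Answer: 93919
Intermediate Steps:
G = -74 (G = -2*37 = -74)
q = -894 (q = 63/(-63) + ((27 - 74)*(-14 - 24))/(-2) = 63*(-1/63) - 47*(-38)*(-1/2) = -1 + 1786*(-1/2) = -1 - 893 = -894)
-105*q + 49 = -105*(-894) + 49 = 93870 + 49 = 93919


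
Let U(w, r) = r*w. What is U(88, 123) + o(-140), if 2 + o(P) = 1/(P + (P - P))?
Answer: 1515079/140 ≈ 10822.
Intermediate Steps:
o(P) = -2 + 1/P (o(P) = -2 + 1/(P + (P - P)) = -2 + 1/(P + 0) = -2 + 1/P)
U(88, 123) + o(-140) = 123*88 + (-2 + 1/(-140)) = 10824 + (-2 - 1/140) = 10824 - 281/140 = 1515079/140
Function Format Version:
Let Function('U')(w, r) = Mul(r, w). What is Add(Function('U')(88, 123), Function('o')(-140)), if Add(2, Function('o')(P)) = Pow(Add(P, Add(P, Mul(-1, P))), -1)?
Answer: Rational(1515079, 140) ≈ 10822.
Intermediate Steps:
Function('o')(P) = Add(-2, Pow(P, -1)) (Function('o')(P) = Add(-2, Pow(Add(P, Add(P, Mul(-1, P))), -1)) = Add(-2, Pow(Add(P, 0), -1)) = Add(-2, Pow(P, -1)))
Add(Function('U')(88, 123), Function('o')(-140)) = Add(Mul(123, 88), Add(-2, Pow(-140, -1))) = Add(10824, Add(-2, Rational(-1, 140))) = Add(10824, Rational(-281, 140)) = Rational(1515079, 140)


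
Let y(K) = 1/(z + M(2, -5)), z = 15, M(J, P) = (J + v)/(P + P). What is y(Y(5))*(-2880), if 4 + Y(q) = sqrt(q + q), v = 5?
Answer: -28800/143 ≈ -201.40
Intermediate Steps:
M(J, P) = (5 + J)/(2*P) (M(J, P) = (J + 5)/(P + P) = (5 + J)/((2*P)) = (5 + J)*(1/(2*P)) = (5 + J)/(2*P))
Y(q) = -4 + sqrt(2)*sqrt(q) (Y(q) = -4 + sqrt(q + q) = -4 + sqrt(2*q) = -4 + sqrt(2)*sqrt(q))
y(K) = 10/143 (y(K) = 1/(15 + (1/2)*(5 + 2)/(-5)) = 1/(15 + (1/2)*(-1/5)*7) = 1/(15 - 7/10) = 1/(143/10) = 10/143)
y(Y(5))*(-2880) = (10/143)*(-2880) = -28800/143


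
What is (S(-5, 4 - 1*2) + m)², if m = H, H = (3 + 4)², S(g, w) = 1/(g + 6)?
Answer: 2500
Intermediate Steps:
S(g, w) = 1/(6 + g)
H = 49 (H = 7² = 49)
m = 49
(S(-5, 4 - 1*2) + m)² = (1/(6 - 5) + 49)² = (1/1 + 49)² = (1 + 49)² = 50² = 2500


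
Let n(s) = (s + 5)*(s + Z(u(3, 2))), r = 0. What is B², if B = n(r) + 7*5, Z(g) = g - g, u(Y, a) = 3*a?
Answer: 1225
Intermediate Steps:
Z(g) = 0
n(s) = s*(5 + s) (n(s) = (s + 5)*(s + 0) = (5 + s)*s = s*(5 + s))
B = 35 (B = 0*(5 + 0) + 7*5 = 0*5 + 35 = 0 + 35 = 35)
B² = 35² = 1225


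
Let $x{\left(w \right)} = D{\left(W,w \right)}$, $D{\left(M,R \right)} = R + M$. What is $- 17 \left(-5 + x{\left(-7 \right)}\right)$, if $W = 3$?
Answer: $153$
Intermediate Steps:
$D{\left(M,R \right)} = M + R$
$x{\left(w \right)} = 3 + w$
$- 17 \left(-5 + x{\left(-7 \right)}\right) = - 17 \left(-5 + \left(3 - 7\right)\right) = - 17 \left(-5 - 4\right) = \left(-17\right) \left(-9\right) = 153$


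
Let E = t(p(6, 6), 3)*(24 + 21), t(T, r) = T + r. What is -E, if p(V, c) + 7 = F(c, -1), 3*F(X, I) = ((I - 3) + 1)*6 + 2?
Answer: 420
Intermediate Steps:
F(X, I) = -10/3 + 2*I (F(X, I) = (((I - 3) + 1)*6 + 2)/3 = (((-3 + I) + 1)*6 + 2)/3 = ((-2 + I)*6 + 2)/3 = ((-12 + 6*I) + 2)/3 = (-10 + 6*I)/3 = -10/3 + 2*I)
p(V, c) = -37/3 (p(V, c) = -7 + (-10/3 + 2*(-1)) = -7 + (-10/3 - 2) = -7 - 16/3 = -37/3)
E = -420 (E = (-37/3 + 3)*(24 + 21) = -28/3*45 = -420)
-E = -1*(-420) = 420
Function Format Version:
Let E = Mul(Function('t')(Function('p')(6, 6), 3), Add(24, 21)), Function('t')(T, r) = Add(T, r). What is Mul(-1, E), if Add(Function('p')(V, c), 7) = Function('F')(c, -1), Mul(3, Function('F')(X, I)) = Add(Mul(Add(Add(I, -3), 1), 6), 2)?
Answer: 420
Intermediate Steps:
Function('F')(X, I) = Add(Rational(-10, 3), Mul(2, I)) (Function('F')(X, I) = Mul(Rational(1, 3), Add(Mul(Add(Add(I, -3), 1), 6), 2)) = Mul(Rational(1, 3), Add(Mul(Add(Add(-3, I), 1), 6), 2)) = Mul(Rational(1, 3), Add(Mul(Add(-2, I), 6), 2)) = Mul(Rational(1, 3), Add(Add(-12, Mul(6, I)), 2)) = Mul(Rational(1, 3), Add(-10, Mul(6, I))) = Add(Rational(-10, 3), Mul(2, I)))
Function('p')(V, c) = Rational(-37, 3) (Function('p')(V, c) = Add(-7, Add(Rational(-10, 3), Mul(2, -1))) = Add(-7, Add(Rational(-10, 3), -2)) = Add(-7, Rational(-16, 3)) = Rational(-37, 3))
E = -420 (E = Mul(Add(Rational(-37, 3), 3), Add(24, 21)) = Mul(Rational(-28, 3), 45) = -420)
Mul(-1, E) = Mul(-1, -420) = 420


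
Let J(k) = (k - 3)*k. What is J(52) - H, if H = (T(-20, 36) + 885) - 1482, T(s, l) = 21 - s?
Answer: 3104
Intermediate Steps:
J(k) = k*(-3 + k) (J(k) = (-3 + k)*k = k*(-3 + k))
H = -556 (H = ((21 - 1*(-20)) + 885) - 1482 = ((21 + 20) + 885) - 1482 = (41 + 885) - 1482 = 926 - 1482 = -556)
J(52) - H = 52*(-3 + 52) - 1*(-556) = 52*49 + 556 = 2548 + 556 = 3104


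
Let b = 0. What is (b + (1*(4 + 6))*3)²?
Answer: 900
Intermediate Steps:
(b + (1*(4 + 6))*3)² = (0 + (1*(4 + 6))*3)² = (0 + (1*10)*3)² = (0 + 10*3)² = (0 + 30)² = 30² = 900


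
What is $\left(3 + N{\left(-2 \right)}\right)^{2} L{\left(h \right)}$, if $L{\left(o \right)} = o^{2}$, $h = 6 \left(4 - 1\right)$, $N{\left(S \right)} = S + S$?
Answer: $324$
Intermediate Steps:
$N{\left(S \right)} = 2 S$
$h = 18$ ($h = 6 \cdot 3 = 18$)
$\left(3 + N{\left(-2 \right)}\right)^{2} L{\left(h \right)} = \left(3 + 2 \left(-2\right)\right)^{2} \cdot 18^{2} = \left(3 - 4\right)^{2} \cdot 324 = \left(-1\right)^{2} \cdot 324 = 1 \cdot 324 = 324$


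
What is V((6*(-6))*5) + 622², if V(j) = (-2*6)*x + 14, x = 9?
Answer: 386790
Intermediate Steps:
V(j) = -94 (V(j) = -2*6*9 + 14 = -12*9 + 14 = -108 + 14 = -94)
V((6*(-6))*5) + 622² = -94 + 622² = -94 + 386884 = 386790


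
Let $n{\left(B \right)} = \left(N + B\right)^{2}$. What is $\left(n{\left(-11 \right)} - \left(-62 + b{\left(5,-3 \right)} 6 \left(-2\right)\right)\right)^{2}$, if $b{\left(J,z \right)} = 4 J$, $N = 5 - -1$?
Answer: $106929$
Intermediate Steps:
$N = 6$ ($N = 5 + 1 = 6$)
$n{\left(B \right)} = \left(6 + B\right)^{2}$
$\left(n{\left(-11 \right)} - \left(-62 + b{\left(5,-3 \right)} 6 \left(-2\right)\right)\right)^{2} = \left(\left(6 - 11\right)^{2} - \left(-62 + 4 \cdot 5 \cdot 6 \left(-2\right)\right)\right)^{2} = \left(\left(-5\right)^{2} - \left(-62 + 20 \cdot 6 \left(-2\right)\right)\right)^{2} = \left(25 - \left(-62 + 120 \left(-2\right)\right)\right)^{2} = \left(25 + \left(62 - -240\right)\right)^{2} = \left(25 + \left(62 + 240\right)\right)^{2} = \left(25 + 302\right)^{2} = 327^{2} = 106929$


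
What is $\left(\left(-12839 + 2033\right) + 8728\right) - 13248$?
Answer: $-15326$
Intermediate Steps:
$\left(\left(-12839 + 2033\right) + 8728\right) - 13248 = \left(-10806 + 8728\right) - 13248 = -2078 - 13248 = -15326$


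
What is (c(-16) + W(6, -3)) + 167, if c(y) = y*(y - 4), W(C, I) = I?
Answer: 484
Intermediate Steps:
c(y) = y*(-4 + y)
(c(-16) + W(6, -3)) + 167 = (-16*(-4 - 16) - 3) + 167 = (-16*(-20) - 3) + 167 = (320 - 3) + 167 = 317 + 167 = 484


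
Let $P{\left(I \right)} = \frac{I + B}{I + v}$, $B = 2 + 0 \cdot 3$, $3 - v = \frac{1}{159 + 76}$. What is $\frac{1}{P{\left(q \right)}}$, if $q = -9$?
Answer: $\frac{1411}{1645} \approx 0.85775$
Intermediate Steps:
$v = \frac{704}{235}$ ($v = 3 - \frac{1}{159 + 76} = 3 - \frac{1}{235} = \frac{704}{235} \approx 2.9957$)
$B = 2$ ($B = 2 + 0 = 2$)
$P{\left(I \right)} = \frac{2 + I}{\frac{704}{235} + I}$ ($P{\left(I \right)} = \frac{I + 2}{I + \frac{704}{235}} = \frac{2 + I}{\frac{704}{235} + I}$)
$\frac{1}{P{\left(q \right)}} = \frac{1}{235 \frac{1}{704 + 235 \left(-9\right)} \left(2 - 9\right)} = \frac{1}{235 \frac{1}{704 - 2115} \left(-7\right)} = \frac{1}{235 \frac{1}{-1411} \left(-7\right)} = \frac{1}{235 \left(- \frac{1}{1411}\right) \left(-7\right)} = \frac{1}{\frac{1645}{1411}} = \frac{1411}{1645}$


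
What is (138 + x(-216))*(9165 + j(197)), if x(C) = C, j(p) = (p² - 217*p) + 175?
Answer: -421200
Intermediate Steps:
j(p) = 175 + p² - 217*p
(138 + x(-216))*(9165 + j(197)) = (138 - 216)*(9165 + (175 + 197² - 217*197)) = -78*(9165 + (175 + 38809 - 42749)) = -78*(9165 - 3765) = -78*5400 = -421200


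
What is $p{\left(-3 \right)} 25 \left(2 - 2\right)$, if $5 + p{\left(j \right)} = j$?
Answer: $0$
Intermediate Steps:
$p{\left(j \right)} = -5 + j$
$p{\left(-3 \right)} 25 \left(2 - 2\right) = \left(-5 - 3\right) 25 \left(2 - 2\right) = \left(-8\right) 25 \left(2 - 2\right) = \left(-200\right) 0 = 0$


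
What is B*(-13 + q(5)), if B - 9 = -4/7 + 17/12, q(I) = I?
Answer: -1654/21 ≈ -78.762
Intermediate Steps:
B = 827/84 (B = 9 + (-4/7 + 17/12) = 9 + 71/84 = 827/84 ≈ 9.8452)
B*(-13 + q(5)) = 827*(-13 + 5)/84 = (827/84)*(-8) = -1654/21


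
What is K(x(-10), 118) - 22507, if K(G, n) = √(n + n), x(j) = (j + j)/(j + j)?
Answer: -22507 + 2*√59 ≈ -22492.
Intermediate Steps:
x(j) = 1 (x(j) = (2*j)/((2*j)) = (2*j)*(1/(2*j)) = 1)
K(G, n) = √2*√n (K(G, n) = √(2*n) = √2*√n)
K(x(-10), 118) - 22507 = √2*√118 - 22507 = 2*√59 - 22507 = -22507 + 2*√59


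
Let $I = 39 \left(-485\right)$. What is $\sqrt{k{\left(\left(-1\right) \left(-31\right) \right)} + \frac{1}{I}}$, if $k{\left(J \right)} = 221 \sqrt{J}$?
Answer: $\frac{\sqrt{-18915 + 79068766725 \sqrt{31}}}{18915} \approx 35.078$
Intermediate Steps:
$I = -18915$
$\sqrt{k{\left(\left(-1\right) \left(-31\right) \right)} + \frac{1}{I}} = \sqrt{221 \sqrt{\left(-1\right) \left(-31\right)} + \frac{1}{-18915}} = \sqrt{221 \sqrt{31} - \frac{1}{18915}} = \sqrt{- \frac{1}{18915} + 221 \sqrt{31}}$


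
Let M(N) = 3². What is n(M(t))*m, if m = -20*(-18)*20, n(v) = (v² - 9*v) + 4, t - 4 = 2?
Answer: 28800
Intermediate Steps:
t = 6 (t = 4 + 2 = 6)
M(N) = 9
n(v) = 4 + v² - 9*v
m = 7200 (m = 360*20 = 7200)
n(M(t))*m = (4 + 9² - 9*9)*7200 = (4 + 81 - 81)*7200 = 4*7200 = 28800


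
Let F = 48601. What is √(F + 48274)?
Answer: 25*√155 ≈ 311.25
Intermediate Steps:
√(F + 48274) = √(48601 + 48274) = √96875 = 25*√155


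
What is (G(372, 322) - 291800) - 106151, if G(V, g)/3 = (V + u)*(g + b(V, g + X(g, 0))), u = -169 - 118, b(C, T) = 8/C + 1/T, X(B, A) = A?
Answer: -3152662217/9982 ≈ -3.1583e+5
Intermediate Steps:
b(C, T) = 1/T + 8/C (b(C, T) = 8/C + 1/T = 1/T + 8/C)
u = -287
G(V, g) = 3*(-287 + V)*(g + 1/g + 8/V) (G(V, g) = 3*((V - 287)*(g + (1/(g + 0) + 8/V))) = 3*((-287 + V)*(g + (1/g + 8/V))) = 3*((-287 + V)*(g + 1/g + 8/V)) = 3*(-287 + V)*(g + 1/g + 8/V))
(G(372, 322) - 291800) - 106151 = ((24 - 6888/372 - 861*322 - 861/322 + 3*372*322 + 3*372/322) - 291800) - 106151 = ((24 - 6888*1/372 - 277242 - 861*1/322 + 359352 + 3*372*(1/322)) - 291800) - 106151 = ((24 - 574/31 - 277242 - 123/46 + 359352 + 558/161) - 291800) - 106151 = (819684665/9982 - 291800) - 106151 = -2093062935/9982 - 106151 = -3152662217/9982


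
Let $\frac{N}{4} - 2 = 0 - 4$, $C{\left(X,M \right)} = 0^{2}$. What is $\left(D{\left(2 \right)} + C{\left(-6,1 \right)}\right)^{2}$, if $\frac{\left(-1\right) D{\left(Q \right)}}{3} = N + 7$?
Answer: $9$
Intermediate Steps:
$C{\left(X,M \right)} = 0$
$N = -8$ ($N = 8 + 4 \left(0 - 4\right) = 8 + 4 \left(-4\right) = 8 - 16 = -8$)
$D{\left(Q \right)} = 3$ ($D{\left(Q \right)} = - 3 \left(-8 + 7\right) = \left(-3\right) \left(-1\right) = 3$)
$\left(D{\left(2 \right)} + C{\left(-6,1 \right)}\right)^{2} = \left(3 + 0\right)^{2} = 3^{2} = 9$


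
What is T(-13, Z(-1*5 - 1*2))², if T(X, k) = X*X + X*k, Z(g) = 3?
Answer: 16900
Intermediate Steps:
T(X, k) = X² + X*k
T(-13, Z(-1*5 - 1*2))² = (-13*(-13 + 3))² = (-13*(-10))² = 130² = 16900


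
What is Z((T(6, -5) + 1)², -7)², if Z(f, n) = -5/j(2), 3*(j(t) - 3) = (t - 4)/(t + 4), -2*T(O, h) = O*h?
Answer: 2025/676 ≈ 2.9956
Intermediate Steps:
T(O, h) = -O*h/2
j(t) = 3 + (-4 + t)/(3*(4 + t)) (j(t) = 3 + ((t - 4)/(t + 4))/3 = 3 + ((-4 + t)/(4 + t))/3 = 3 + (-4 + t)/(3*(4 + t)))
Z(f, n) = -45/26 (Z(f, n) = -5*3*(4 + 2)/(2*(16 + 5*2)) = -5*9/(16 + 10) = -5/((⅔)*(⅙)*26) = -5/26/9 = -5*9/26 = -45/26)
Z((T(6, -5) + 1)², -7)² = (-45/26)² = 2025/676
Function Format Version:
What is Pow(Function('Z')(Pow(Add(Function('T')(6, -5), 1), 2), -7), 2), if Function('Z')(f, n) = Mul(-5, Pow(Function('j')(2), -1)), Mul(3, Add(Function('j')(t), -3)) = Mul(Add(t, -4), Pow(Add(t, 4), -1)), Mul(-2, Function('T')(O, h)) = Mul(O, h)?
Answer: Rational(2025, 676) ≈ 2.9956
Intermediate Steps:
Function('T')(O, h) = Mul(Rational(-1, 2), O, h) (Function('T')(O, h) = Mul(Rational(-1, 2), Mul(O, h)) = Mul(Rational(-1, 2), O, h))
Function('j')(t) = Add(3, Mul(Rational(1, 3), Pow(Add(4, t), -1), Add(-4, t))) (Function('j')(t) = Add(3, Mul(Rational(1, 3), Mul(Add(t, -4), Pow(Add(t, 4), -1)))) = Add(3, Mul(Rational(1, 3), Mul(Add(-4, t), Pow(Add(4, t), -1)))) = Add(3, Mul(Rational(1, 3), Mul(Pow(Add(4, t), -1), Add(-4, t)))) = Add(3, Mul(Rational(1, 3), Pow(Add(4, t), -1), Add(-4, t))))
Function('Z')(f, n) = Rational(-45, 26) (Function('Z')(f, n) = Mul(-5, Pow(Mul(Rational(2, 3), Pow(Add(4, 2), -1), Add(16, Mul(5, 2))), -1)) = Mul(-5, Pow(Mul(Rational(2, 3), Pow(6, -1), Add(16, 10)), -1)) = Mul(-5, Pow(Mul(Rational(2, 3), Rational(1, 6), 26), -1)) = Mul(-5, Pow(Rational(26, 9), -1)) = Mul(-5, Rational(9, 26)) = Rational(-45, 26))
Pow(Function('Z')(Pow(Add(Function('T')(6, -5), 1), 2), -7), 2) = Pow(Rational(-45, 26), 2) = Rational(2025, 676)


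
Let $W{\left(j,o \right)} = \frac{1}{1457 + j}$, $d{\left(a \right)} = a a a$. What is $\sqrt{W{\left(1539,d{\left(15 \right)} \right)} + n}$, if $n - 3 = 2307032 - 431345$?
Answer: $\frac{\sqrt{4209055863509}}{1498} \approx 1369.6$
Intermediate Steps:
$d{\left(a \right)} = a^{3}$ ($d{\left(a \right)} = a^{2} a = a^{3}$)
$n = 1875690$ ($n = 3 + \left(2307032 - 431345\right) = 3 + 1875687 = 1875690$)
$\sqrt{W{\left(1539,d{\left(15 \right)} \right)} + n} = \sqrt{\frac{1}{1457 + 1539} + 1875690} = \sqrt{\frac{1}{2996} + 1875690} = \sqrt{\frac{5619567241}{2996}} = \frac{\sqrt{4209055863509}}{1498}$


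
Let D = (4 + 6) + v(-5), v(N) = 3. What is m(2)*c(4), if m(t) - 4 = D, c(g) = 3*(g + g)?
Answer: 408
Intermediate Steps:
c(g) = 6*g (c(g) = 3*(2*g) = 6*g)
D = 13 (D = (4 + 6) + 3 = 10 + 3 = 13)
m(t) = 17 (m(t) = 4 + 13 = 17)
m(2)*c(4) = 17*(6*4) = 17*24 = 408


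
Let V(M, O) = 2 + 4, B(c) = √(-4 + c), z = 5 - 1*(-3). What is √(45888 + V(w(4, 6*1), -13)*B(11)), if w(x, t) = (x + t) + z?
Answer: √(45888 + 6*√7) ≈ 214.25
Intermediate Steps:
z = 8 (z = 5 + 3 = 8)
w(x, t) = 8 + t + x (w(x, t) = (x + t) + 8 = (t + x) + 8 = 8 + t + x)
V(M, O) = 6
√(45888 + V(w(4, 6*1), -13)*B(11)) = √(45888 + 6*√(-4 + 11)) = √(45888 + 6*√7)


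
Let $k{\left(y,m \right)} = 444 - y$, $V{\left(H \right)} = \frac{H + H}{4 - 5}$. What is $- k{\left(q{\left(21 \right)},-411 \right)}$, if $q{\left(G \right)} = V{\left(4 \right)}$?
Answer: $-452$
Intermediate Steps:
$V{\left(H \right)} = - 2 H$ ($V{\left(H \right)} = \frac{2 H}{-1} = 2 H \left(-1\right) = - 2 H$)
$q{\left(G \right)} = -8$ ($q{\left(G \right)} = \left(-2\right) 4 = -8$)
$- k{\left(q{\left(21 \right)},-411 \right)} = - (444 - -8) = - (444 + 8) = \left(-1\right) 452 = -452$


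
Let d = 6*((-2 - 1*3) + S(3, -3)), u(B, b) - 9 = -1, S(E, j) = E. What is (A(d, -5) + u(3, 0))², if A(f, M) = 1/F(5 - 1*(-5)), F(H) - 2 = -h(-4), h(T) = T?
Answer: 2401/36 ≈ 66.694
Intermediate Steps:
u(B, b) = 8 (u(B, b) = 9 - 1 = 8)
F(H) = 6 (F(H) = 2 - 1*(-4) = 2 + 4 = 6)
d = -12 (d = 6*((-2 - 1*3) + 3) = 6*((-2 - 3) + 3) = 6*(-5 + 3) = 6*(-2) = -12)
A(f, M) = ⅙ (A(f, M) = 1/6 = ⅙)
(A(d, -5) + u(3, 0))² = (⅙ + 8)² = (49/6)² = 2401/36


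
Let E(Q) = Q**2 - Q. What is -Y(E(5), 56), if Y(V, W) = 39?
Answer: -39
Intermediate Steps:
-Y(E(5), 56) = -1*39 = -39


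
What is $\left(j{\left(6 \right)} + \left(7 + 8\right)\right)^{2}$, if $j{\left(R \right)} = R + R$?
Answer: $729$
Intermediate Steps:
$j{\left(R \right)} = 2 R$
$\left(j{\left(6 \right)} + \left(7 + 8\right)\right)^{2} = \left(2 \cdot 6 + \left(7 + 8\right)\right)^{2} = \left(12 + 15\right)^{2} = 27^{2} = 729$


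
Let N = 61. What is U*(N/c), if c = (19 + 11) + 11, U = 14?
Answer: 854/41 ≈ 20.829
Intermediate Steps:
c = 41 (c = 30 + 11 = 41)
U*(N/c) = 14*(61/41) = 854/41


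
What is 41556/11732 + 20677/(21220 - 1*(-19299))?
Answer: 481597532/118842227 ≈ 4.0524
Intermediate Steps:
41556/11732 + 20677/(21220 - 1*(-19299)) = 41556*(1/11732) + 20677/(21220 + 19299) = 10389/2933 + 20677/40519 = 481597532/118842227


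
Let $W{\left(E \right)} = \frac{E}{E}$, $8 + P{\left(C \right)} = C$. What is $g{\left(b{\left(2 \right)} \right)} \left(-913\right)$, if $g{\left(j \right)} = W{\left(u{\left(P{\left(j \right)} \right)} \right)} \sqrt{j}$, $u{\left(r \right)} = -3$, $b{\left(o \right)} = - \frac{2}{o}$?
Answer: $- 913 i \approx - 913.0 i$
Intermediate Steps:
$P{\left(C \right)} = -8 + C$
$W{\left(E \right)} = 1$
$g{\left(j \right)} = \sqrt{j}$ ($g{\left(j \right)} = 1 \sqrt{j} = \sqrt{j}$)
$g{\left(b{\left(2 \right)} \right)} \left(-913\right) = \sqrt{- \frac{2}{2}} \left(-913\right) = \sqrt{\left(-2\right) \frac{1}{2}} \left(-913\right) = \sqrt{-1} \left(-913\right) = i \left(-913\right) = - 913 i$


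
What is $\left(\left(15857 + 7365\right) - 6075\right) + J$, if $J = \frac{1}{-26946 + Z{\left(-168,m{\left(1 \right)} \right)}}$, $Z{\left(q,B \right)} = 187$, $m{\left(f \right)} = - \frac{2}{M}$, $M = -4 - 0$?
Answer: $\frac{458836572}{26759} \approx 17147.0$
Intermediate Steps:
$M = -4$ ($M = -4 + 0 = -4$)
$m{\left(f \right)} = \frac{1}{2}$ ($m{\left(f \right)} = - \frac{2}{-4} = \left(-2\right) \left(- \frac{1}{4}\right) = \frac{1}{2}$)
$J = - \frac{1}{26759}$ ($J = \frac{1}{-26946 + 187} = \frac{1}{-26759} = - \frac{1}{26759} \approx -3.7371 \cdot 10^{-5}$)
$\left(\left(15857 + 7365\right) - 6075\right) + J = \left(\left(15857 + 7365\right) - 6075\right) - \frac{1}{26759} = \left(23222 - 6075\right) - \frac{1}{26759} = 17147 - \frac{1}{26759} = \frac{458836572}{26759}$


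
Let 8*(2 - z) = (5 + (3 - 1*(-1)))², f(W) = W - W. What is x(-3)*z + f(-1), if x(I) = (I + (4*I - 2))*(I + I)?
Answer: -3315/4 ≈ -828.75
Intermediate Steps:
x(I) = 2*I*(-2 + 5*I) (x(I) = (I + (-2 + 4*I))*(2*I) = (-2 + 5*I)*(2*I) = 2*I*(-2 + 5*I))
f(W) = 0
z = -65/8 (z = 2 - (5 + (3 - 1*(-1)))²/8 = 2 - (5 + (3 + 1))²/8 = 2 - (5 + 4)²/8 = 2 - ⅛*9² = 2 - ⅛*81 = 2 - 81/8 = -65/8 ≈ -8.1250)
x(-3)*z + f(-1) = (2*(-3)*(-2 + 5*(-3)))*(-65/8) + 0 = (2*(-3)*(-2 - 15))*(-65/8) + 0 = (2*(-3)*(-17))*(-65/8) + 0 = 102*(-65/8) + 0 = -3315/4 + 0 = -3315/4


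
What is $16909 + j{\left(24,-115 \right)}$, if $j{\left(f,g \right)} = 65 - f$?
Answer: $16950$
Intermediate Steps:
$16909 + j{\left(24,-115 \right)} = 16909 + \left(65 - 24\right) = 16909 + 41 = 16950$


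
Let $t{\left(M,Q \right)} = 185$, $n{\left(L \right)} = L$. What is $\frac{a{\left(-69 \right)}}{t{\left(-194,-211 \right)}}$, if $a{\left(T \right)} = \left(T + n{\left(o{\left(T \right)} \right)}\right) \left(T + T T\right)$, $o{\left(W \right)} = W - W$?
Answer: $- \frac{323748}{185} \approx -1750.0$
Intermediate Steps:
$o{\left(W \right)} = 0$
$a{\left(T \right)} = T \left(T + T^{2}\right)$ ($a{\left(T \right)} = \left(T + 0\right) \left(T + T T\right) = T \left(T + T^{2}\right)$)
$\frac{a{\left(-69 \right)}}{t{\left(-194,-211 \right)}} = \frac{\left(-69\right)^{2} \left(1 - 69\right)}{185} = 4761 \left(-68\right) \frac{1}{185} = \left(-323748\right) \frac{1}{185} = - \frac{323748}{185}$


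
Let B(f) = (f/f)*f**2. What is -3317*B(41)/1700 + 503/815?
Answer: -908696931/277100 ≈ -3279.3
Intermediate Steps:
B(f) = f**2 (B(f) = 1*f**2 = f**2)
-3317*B(41)/1700 + 503/815 = -3317/(1700/(41**2)) + 503/815 = -3317/(1700/1681) + 503*(1/815) = -3317/(1700*(1/1681)) + 503/815 = -3317/1700/1681 + 503/815 = -3317*1681/1700 + 503/815 = -5575877/1700 + 503/815 = -908696931/277100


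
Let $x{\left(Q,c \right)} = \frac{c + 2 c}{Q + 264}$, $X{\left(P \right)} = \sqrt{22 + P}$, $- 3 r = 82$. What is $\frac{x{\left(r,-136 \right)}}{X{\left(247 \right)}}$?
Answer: $- \frac{612 \sqrt{269}}{95495} \approx -0.10511$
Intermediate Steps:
$r = - \frac{82}{3}$ ($r = \left(- \frac{1}{3}\right) 82 = - \frac{82}{3} \approx -27.333$)
$x{\left(Q,c \right)} = \frac{3 c}{264 + Q}$
$\frac{x{\left(r,-136 \right)}}{X{\left(247 \right)}} = \frac{3 \left(-136\right) \frac{1}{264 - \frac{82}{3}}}{\sqrt{22 + 247}} = \frac{3 \left(-136\right) \frac{1}{\frac{710}{3}}}{\sqrt{269}} = 3 \left(-136\right) \frac{3}{710} \frac{\sqrt{269}}{269} = - \frac{612 \frac{\sqrt{269}}{269}}{355} = - \frac{612 \sqrt{269}}{95495}$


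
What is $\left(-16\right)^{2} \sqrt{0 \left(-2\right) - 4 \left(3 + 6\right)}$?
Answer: $1536 i \approx 1536.0 i$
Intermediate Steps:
$\left(-16\right)^{2} \sqrt{0 \left(-2\right) - 4 \left(3 + 6\right)} = 256 \sqrt{0 - 36} = 256 \sqrt{-36} = 256 \cdot 6 i = 1536 i$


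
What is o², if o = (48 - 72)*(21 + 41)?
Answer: 2214144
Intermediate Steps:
o = -1488 (o = -24*62 = -1488)
o² = (-1488)² = 2214144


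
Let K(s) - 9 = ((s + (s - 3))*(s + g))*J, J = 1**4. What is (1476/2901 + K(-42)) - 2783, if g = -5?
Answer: 1272097/967 ≈ 1315.5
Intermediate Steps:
J = 1
K(s) = 9 + (-5 + s)*(-3 + 2*s) (K(s) = 9 + ((s + (s - 3))*(s - 5))*1 = 9 + ((s + (-3 + s))*(-5 + s))*1 = 9 + ((-3 + 2*s)*(-5 + s))*1 = 9 + ((-5 + s)*(-3 + 2*s))*1 = 9 + (-5 + s)*(-3 + 2*s))
(1476/2901 + K(-42)) - 2783 = (1476/2901 + (24 - 13*(-42) + 2*(-42)**2)) - 2783 = (1476*(1/2901) + (24 + 546 + 2*1764)) - 2783 = (492/967 + (24 + 546 + 3528)) - 2783 = (492/967 + 4098) - 2783 = 3963258/967 - 2783 = 1272097/967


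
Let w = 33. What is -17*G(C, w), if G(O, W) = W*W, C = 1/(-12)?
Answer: -18513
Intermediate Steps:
C = -1/12 ≈ -0.083333
G(O, W) = W²
-17*G(C, w) = -17*33² = -17*1089 = -18513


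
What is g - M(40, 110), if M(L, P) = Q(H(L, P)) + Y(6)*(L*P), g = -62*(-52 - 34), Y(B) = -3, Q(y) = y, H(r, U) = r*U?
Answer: 14132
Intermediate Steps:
H(r, U) = U*r
g = 5332 (g = -62*(-86) = 5332)
M(L, P) = -2*L*P (M(L, P) = P*L - 3*L*P = L*P - 3*L*P = -2*L*P)
g - M(40, 110) = 5332 - (-2)*40*110 = 5332 - 1*(-8800) = 5332 + 8800 = 14132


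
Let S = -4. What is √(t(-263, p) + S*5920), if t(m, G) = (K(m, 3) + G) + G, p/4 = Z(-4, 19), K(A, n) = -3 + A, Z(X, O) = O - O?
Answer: I*√23946 ≈ 154.74*I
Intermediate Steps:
Z(X, O) = 0
p = 0 (p = 4*0 = 0)
t(m, G) = -3 + m + 2*G (t(m, G) = ((-3 + m) + G) + G = (-3 + G + m) + G = -3 + m + 2*G)
√(t(-263, p) + S*5920) = √((-3 - 263 + 2*0) - 4*5920) = √((-3 - 263 + 0) - 23680) = √(-266 - 23680) = √(-23946) = I*√23946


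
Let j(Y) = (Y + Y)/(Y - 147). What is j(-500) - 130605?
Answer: -84500435/647 ≈ -1.3060e+5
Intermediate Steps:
j(Y) = 2*Y/(-147 + Y) (j(Y) = (2*Y)/(-147 + Y) = 2*Y/(-147 + Y))
j(-500) - 130605 = 2*(-500)/(-147 - 500) - 130605 = 2*(-500)/(-647) - 130605 = 2*(-500)*(-1/647) - 130605 = 1000/647 - 130605 = -84500435/647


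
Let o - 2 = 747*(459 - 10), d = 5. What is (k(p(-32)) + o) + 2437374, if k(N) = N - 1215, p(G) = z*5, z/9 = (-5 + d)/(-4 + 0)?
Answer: 2771564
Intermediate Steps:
z = 0 (z = 9*((-5 + 5)/(-4 + 0)) = 9*(0/(-4)) = 9*(0*(-1/4)) = 9*0 = 0)
p(G) = 0 (p(G) = 0*5 = 0)
k(N) = -1215 + N
o = 335405 (o = 2 + 747*(459 - 10) = 2 + 747*449 = 2 + 335403 = 335405)
(k(p(-32)) + o) + 2437374 = ((-1215 + 0) + 335405) + 2437374 = (-1215 + 335405) + 2437374 = 334190 + 2437374 = 2771564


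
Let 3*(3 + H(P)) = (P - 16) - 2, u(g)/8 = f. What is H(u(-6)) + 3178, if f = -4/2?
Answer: 9491/3 ≈ 3163.7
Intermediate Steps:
f = -2 (f = (½)*(-4) = -2)
u(g) = -16 (u(g) = 8*(-2) = -16)
H(P) = -9 + P/3 (H(P) = -3 + ((P - 16) - 2)/3 = -3 + ((-16 + P) - 2)/3 = -3 + (-18 + P)/3 = -3 + (-6 + P/3) = -9 + P/3)
H(u(-6)) + 3178 = (-9 + (⅓)*(-16)) + 3178 = (-9 - 16/3) + 3178 = -43/3 + 3178 = 9491/3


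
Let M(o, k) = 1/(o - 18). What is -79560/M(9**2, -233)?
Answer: -5012280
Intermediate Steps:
M(o, k) = 1/(-18 + o)
-79560/M(9**2, -233) = -79560/(1/(-18 + 9**2)) = -79560/(1/(-18 + 81)) = -79560/(1/63) = -79560/1/63 = -79560*63 = -5012280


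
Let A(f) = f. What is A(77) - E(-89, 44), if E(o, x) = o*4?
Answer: 433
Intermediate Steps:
E(o, x) = 4*o
A(77) - E(-89, 44) = 77 - 4*(-89) = 77 - 1*(-356) = 77 + 356 = 433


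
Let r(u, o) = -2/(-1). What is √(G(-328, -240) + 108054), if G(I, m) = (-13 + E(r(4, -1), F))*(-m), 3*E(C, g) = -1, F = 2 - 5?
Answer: √104854 ≈ 323.81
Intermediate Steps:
F = -3
r(u, o) = 2 (r(u, o) = -2*(-1) = 2)
E(C, g) = -⅓ (E(C, g) = (⅓)*(-1) = -⅓)
G(I, m) = 40*m/3 (G(I, m) = (-13 - ⅓)*(-m) = -(-40)*m/3 = 40*m/3)
√(G(-328, -240) + 108054) = √((40/3)*(-240) + 108054) = √(-3200 + 108054) = √104854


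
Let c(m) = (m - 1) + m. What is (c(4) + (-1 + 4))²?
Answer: 100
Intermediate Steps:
c(m) = -1 + 2*m (c(m) = (-1 + m) + m = -1 + 2*m)
(c(4) + (-1 + 4))² = ((-1 + 2*4) + (-1 + 4))² = ((-1 + 8) + 3)² = (7 + 3)² = 10² = 100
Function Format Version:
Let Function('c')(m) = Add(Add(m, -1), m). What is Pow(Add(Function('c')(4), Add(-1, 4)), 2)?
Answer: 100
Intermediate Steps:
Function('c')(m) = Add(-1, Mul(2, m)) (Function('c')(m) = Add(Add(-1, m), m) = Add(-1, Mul(2, m)))
Pow(Add(Function('c')(4), Add(-1, 4)), 2) = Pow(Add(Add(-1, Mul(2, 4)), Add(-1, 4)), 2) = Pow(Add(Add(-1, 8), 3), 2) = Pow(Add(7, 3), 2) = Pow(10, 2) = 100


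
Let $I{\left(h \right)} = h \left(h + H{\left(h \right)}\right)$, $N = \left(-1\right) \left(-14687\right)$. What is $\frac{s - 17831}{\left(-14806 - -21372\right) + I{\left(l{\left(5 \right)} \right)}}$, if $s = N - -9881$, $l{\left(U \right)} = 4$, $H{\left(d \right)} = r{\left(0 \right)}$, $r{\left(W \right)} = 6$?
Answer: $\frac{6737}{6606} \approx 1.0198$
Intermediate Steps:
$H{\left(d \right)} = 6$
$N = 14687$
$I{\left(h \right)} = h \left(6 + h\right)$ ($I{\left(h \right)} = h \left(h + 6\right) = h \left(6 + h\right)$)
$s = 24568$ ($s = 14687 - -9881 = 14687 + 9881 = 24568$)
$\frac{s - 17831}{\left(-14806 - -21372\right) + I{\left(l{\left(5 \right)} \right)}} = \frac{24568 - 17831}{\left(-14806 - -21372\right) + 4 \left(6 + 4\right)} = \frac{6737}{\left(-14806 + 21372\right) + 4 \cdot 10} = \frac{6737}{6566 + 40} = \frac{6737}{6606}$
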